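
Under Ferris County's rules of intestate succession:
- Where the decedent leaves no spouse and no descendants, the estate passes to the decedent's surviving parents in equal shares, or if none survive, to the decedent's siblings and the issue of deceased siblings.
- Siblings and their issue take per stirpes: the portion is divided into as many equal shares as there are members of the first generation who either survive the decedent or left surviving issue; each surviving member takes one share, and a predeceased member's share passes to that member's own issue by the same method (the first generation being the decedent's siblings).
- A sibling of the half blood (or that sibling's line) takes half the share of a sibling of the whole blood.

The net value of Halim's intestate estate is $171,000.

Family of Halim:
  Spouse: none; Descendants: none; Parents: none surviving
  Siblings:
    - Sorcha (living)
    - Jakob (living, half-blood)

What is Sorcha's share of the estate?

The entire $171,000 passes to the siblings and their issue.
Counting each half-blood sibling's line as half a unit, there are 3/2 units in $171,000, so one unit is $114,000. Whole-blood lines (Sorcha) take $114,000 each; half-blood lines (Jakob) take $57,000 each.

Sorcha receives $114,000.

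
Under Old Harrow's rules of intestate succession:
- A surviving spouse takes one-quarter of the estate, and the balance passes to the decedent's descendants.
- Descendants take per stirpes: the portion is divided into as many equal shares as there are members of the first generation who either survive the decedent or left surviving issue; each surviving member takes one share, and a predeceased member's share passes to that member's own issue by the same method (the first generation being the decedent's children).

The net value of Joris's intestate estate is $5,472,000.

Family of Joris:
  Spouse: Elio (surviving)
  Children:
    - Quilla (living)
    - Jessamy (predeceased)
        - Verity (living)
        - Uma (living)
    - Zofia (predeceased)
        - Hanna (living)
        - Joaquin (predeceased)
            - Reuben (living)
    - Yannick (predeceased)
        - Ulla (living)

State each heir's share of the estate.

Elio takes one-quarter of $5,472,000 = $1,368,000. The remaining $4,104,000 passes to the descendants.
The descendants' portion ($4,104,000) is divided into 4 shares of $1,026,000: Quilla takes $1,026,000; Jessamy's $1,026,000 share passes to Jessamy's issue; Zofia's $1,026,000 share passes to Zofia's issue; Yannick's $1,026,000 share passes to Yannick's issue.
Jessamy's share ($1,026,000) is divided into 2 shares of $513,000: Verity and Uma each take $513,000.
Zofia's share ($1,026,000) is divided into 2 shares of $513,000: Hanna takes $513,000; Joaquin's $513,000 share passes to Joaquin's issue.
Joaquin's share ($513,000) passes entirely to Reuben.
Yannick's share ($1,026,000) passes entirely to Ulla.

Elio: $1,368,000; Quilla: $1,026,000; Verity: $513,000; Uma: $513,000; Hanna: $513,000; Reuben: $513,000; Ulla: $1,026,000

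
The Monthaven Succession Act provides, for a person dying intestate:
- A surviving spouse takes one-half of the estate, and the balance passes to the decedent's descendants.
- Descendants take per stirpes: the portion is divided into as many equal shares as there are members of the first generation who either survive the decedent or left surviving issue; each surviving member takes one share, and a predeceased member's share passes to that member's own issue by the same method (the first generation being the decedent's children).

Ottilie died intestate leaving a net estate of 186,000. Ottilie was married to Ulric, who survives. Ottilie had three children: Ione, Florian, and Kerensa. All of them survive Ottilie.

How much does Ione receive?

Ione receives 31,000.

Ulric takes one-half of 186,000 = 93,000. The remaining 93,000 passes to the descendants.
The descendants' portion (93,000) is divided into 3 shares of 31,000: Ione, Florian, and Kerensa each take 31,000.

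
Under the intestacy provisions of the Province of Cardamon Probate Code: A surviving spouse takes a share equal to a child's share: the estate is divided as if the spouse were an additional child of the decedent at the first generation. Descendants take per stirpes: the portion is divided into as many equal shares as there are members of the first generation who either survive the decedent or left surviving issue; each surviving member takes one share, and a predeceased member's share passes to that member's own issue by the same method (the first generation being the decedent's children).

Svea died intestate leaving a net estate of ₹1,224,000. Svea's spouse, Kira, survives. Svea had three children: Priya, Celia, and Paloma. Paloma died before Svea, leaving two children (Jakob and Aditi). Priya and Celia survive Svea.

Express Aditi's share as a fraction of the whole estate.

The spouse counts as an additional share at the children's level, so there are 4 primary shares of ₹306,000. Kira takes one such share (₹306,000).
The children's combined portion (₹918,000) is divided into 3 shares of ₹306,000: Priya and Celia each take ₹306,000; Paloma's ₹306,000 share passes to Paloma's issue.
Paloma's share (₹306,000) is divided into 2 shares of ₹153,000: Jakob and Aditi each take ₹153,000.

Aditi receives 1/8 of the estate.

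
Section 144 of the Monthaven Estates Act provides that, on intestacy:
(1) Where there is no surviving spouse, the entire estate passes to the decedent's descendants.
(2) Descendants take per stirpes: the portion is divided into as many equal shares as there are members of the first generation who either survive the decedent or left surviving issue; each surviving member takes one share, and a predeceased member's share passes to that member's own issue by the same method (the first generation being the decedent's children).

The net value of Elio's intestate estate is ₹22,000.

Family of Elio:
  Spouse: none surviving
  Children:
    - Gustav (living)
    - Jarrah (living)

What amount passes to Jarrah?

Jarrah receives ₹11,000.

The entire ₹22,000 passes to the descendants.
That amount (₹22,000) is divided into 2 shares of ₹11,000: Gustav and Jarrah each take ₹11,000.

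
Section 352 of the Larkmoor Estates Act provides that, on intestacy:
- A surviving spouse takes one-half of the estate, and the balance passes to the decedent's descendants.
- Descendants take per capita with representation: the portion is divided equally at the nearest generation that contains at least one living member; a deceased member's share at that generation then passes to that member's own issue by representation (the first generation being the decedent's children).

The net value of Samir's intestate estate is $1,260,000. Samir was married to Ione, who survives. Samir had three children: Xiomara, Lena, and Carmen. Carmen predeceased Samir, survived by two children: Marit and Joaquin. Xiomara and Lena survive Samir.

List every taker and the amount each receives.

Ione takes one-half of $1,260,000 = $630,000. The remaining $630,000 passes to the descendants.
The descendants' portion ($630,000) is divided into 3 shares of $210,000: Xiomara and Lena each take $210,000; Carmen's $210,000 share passes to Carmen's issue.
Carmen's share ($210,000) is divided into 2 shares of $105,000: Marit and Joaquin each take $105,000.

Ione: $630,000; Xiomara: $210,000; Lena: $210,000; Marit: $105,000; Joaquin: $105,000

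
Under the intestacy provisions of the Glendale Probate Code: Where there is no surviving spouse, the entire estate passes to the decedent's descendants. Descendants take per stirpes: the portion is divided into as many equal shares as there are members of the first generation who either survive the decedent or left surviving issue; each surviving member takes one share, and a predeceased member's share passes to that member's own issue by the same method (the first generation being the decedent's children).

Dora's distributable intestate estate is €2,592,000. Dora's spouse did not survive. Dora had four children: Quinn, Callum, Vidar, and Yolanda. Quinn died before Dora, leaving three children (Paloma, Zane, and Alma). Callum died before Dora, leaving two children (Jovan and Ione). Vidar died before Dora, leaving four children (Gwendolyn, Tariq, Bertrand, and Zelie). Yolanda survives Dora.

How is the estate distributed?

Paloma: €216,000; Zane: €216,000; Alma: €216,000; Jovan: €324,000; Ione: €324,000; Gwendolyn: €162,000; Tariq: €162,000; Bertrand: €162,000; Zelie: €162,000; Yolanda: €648,000

The entire €2,592,000 passes to the descendants.
That amount (€2,592,000) is divided into 4 shares of €648,000: Yolanda takes €648,000; Quinn's €648,000 share passes to Quinn's issue; Callum's €648,000 share passes to Callum's issue; Vidar's €648,000 share passes to Vidar's issue.
Quinn's share (€648,000) is divided into 3 shares of €216,000: Paloma, Zane, and Alma each take €216,000.
Callum's share (€648,000) is divided into 2 shares of €324,000: Jovan and Ione each take €324,000.
Vidar's share (€648,000) is divided into 4 shares of €162,000: Gwendolyn, Tariq, Bertrand, and Zelie each take €162,000.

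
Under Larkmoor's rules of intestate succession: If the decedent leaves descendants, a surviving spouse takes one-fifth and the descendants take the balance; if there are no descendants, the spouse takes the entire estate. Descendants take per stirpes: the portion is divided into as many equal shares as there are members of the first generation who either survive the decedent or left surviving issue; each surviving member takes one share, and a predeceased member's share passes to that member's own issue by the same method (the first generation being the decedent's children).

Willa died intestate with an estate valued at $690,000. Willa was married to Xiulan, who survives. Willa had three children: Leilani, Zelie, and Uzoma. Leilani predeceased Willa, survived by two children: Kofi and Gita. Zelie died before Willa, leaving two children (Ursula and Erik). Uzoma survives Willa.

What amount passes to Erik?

Xiulan takes one-fifth of $690,000 = $138,000. The remaining $552,000 passes to the descendants.
The descendants' portion ($552,000) is divided into 3 shares of $184,000: Uzoma takes $184,000; Leilani's $184,000 share passes to Leilani's issue; Zelie's $184,000 share passes to Zelie's issue.
Leilani's share ($184,000) is divided into 2 shares of $92,000: Kofi and Gita each take $92,000.
Zelie's share ($184,000) is divided into 2 shares of $92,000: Ursula and Erik each take $92,000.

Erik receives $92,000.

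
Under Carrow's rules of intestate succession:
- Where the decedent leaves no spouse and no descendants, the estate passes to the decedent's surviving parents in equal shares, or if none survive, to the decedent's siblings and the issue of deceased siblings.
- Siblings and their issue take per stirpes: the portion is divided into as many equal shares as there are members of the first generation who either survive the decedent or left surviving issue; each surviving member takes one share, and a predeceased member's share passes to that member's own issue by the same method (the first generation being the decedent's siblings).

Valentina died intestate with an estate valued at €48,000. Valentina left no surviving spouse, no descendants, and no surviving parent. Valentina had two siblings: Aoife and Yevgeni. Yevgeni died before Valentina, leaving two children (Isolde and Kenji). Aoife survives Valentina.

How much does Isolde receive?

The entire €48,000 passes to the siblings and their issue.
That amount (€48,000) is divided into 2 shares of €24,000: Aoife takes €24,000; Yevgeni's €24,000 share passes to Yevgeni's issue.
Yevgeni's share (€24,000) is divided into 2 shares of €12,000: Isolde and Kenji each take €12,000.

Isolde receives €12,000.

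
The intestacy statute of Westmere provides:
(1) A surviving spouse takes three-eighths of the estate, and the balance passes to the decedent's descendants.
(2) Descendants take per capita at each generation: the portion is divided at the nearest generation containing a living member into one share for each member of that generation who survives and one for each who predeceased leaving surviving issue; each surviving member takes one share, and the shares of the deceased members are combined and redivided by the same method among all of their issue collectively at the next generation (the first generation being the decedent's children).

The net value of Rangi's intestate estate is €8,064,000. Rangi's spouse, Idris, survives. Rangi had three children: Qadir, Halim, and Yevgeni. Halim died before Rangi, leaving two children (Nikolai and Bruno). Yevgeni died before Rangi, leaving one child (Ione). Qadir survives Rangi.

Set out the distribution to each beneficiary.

Idris: €3,024,000; Qadir: €1,680,000; Nikolai: €1,120,000; Bruno: €1,120,000; Ione: €1,120,000

Idris takes three-eighths of €8,064,000 = €3,024,000. The remaining €5,040,000 passes to the descendants.
The descendants' portion (€5,040,000) is divided at the children's generation into 3 shares of €1,680,000. Qadir takes €1,680,000. The 2 shares of the deceased (Halim and Yevgeni) are combined into a pool of €3,360,000.
That pool (€3,360,000) is divided at the grandchildren's generation equally among Nikolai, Bruno, and Ione: €1,120,000 each.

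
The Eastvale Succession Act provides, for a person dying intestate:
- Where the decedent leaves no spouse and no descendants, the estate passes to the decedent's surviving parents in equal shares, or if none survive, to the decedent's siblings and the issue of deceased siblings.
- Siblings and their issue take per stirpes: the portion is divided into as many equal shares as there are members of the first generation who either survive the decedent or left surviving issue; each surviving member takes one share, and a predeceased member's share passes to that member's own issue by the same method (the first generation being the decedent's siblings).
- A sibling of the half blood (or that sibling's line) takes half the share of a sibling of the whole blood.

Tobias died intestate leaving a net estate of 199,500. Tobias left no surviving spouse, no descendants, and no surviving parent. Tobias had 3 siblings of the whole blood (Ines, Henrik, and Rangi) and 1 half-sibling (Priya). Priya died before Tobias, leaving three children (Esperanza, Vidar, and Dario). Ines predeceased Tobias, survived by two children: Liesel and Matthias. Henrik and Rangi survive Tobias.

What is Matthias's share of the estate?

Matthias receives 28,500.

The entire 199,500 passes to the siblings and their issue.
Counting each half-blood sibling's line as half a unit, there are 7/2 units in 199,500, so one unit is 57,000. Whole-blood lines (Ines, Henrik, and Rangi) take 57,000 each; half-blood lines (Priya) take 28,500 each.
Priya's share (28,500) is divided into 3 shares of 9,500: Esperanza, Vidar, and Dario each take 9,500.
Ines's share (57,000) is divided into 2 shares of 28,500: Liesel and Matthias each take 28,500.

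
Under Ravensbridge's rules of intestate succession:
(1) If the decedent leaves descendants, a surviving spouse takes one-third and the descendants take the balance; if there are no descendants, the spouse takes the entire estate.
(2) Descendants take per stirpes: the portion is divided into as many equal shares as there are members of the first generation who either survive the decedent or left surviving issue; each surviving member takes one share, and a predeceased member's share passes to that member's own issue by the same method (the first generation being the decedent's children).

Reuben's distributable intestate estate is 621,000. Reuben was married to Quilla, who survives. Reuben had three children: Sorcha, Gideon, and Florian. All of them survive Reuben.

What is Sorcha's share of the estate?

Quilla takes one-third of 621,000 = 207,000. The remaining 414,000 passes to the descendants.
The descendants' portion (414,000) is divided into 3 shares of 138,000: Sorcha, Gideon, and Florian each take 138,000.

Sorcha receives 138,000.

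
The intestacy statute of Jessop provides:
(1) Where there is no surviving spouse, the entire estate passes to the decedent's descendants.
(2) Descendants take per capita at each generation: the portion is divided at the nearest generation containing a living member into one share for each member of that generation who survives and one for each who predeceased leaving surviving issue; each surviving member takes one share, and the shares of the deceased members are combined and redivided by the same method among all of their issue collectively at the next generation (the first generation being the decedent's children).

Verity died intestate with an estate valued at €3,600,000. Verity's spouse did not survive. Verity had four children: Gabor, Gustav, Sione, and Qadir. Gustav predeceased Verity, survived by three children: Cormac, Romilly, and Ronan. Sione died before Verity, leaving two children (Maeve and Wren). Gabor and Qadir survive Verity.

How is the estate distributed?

Gabor: €900,000; Cormac: €360,000; Romilly: €360,000; Ronan: €360,000; Maeve: €360,000; Wren: €360,000; Qadir: €900,000

The entire €3,600,000 passes to the descendants.
That amount (€3,600,000) is divided at the children's generation into 4 shares of €900,000. Gabor and Qadir each take €900,000. The 2 shares of the deceased (Gustav and Sione) are combined into a pool of €1,800,000.
That pool (€1,800,000) is divided at the grandchildren's generation equally among Cormac, Romilly, Ronan, Maeve, and Wren: €360,000 each.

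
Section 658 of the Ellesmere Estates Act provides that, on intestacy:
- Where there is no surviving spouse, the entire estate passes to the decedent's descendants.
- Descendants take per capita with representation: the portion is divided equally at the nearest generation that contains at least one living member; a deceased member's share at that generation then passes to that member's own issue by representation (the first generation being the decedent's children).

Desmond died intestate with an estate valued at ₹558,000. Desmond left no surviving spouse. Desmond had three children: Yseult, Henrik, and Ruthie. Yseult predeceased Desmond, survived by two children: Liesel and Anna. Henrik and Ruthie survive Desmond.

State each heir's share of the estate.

The entire ₹558,000 passes to the descendants.
That amount (₹558,000) is divided into 3 shares of ₹186,000: Henrik and Ruthie each take ₹186,000; Yseult's ₹186,000 share passes to Yseult's issue.
Yseult's share (₹186,000) is divided into 2 shares of ₹93,000: Liesel and Anna each take ₹93,000.

Liesel: ₹93,000; Anna: ₹93,000; Henrik: ₹186,000; Ruthie: ₹186,000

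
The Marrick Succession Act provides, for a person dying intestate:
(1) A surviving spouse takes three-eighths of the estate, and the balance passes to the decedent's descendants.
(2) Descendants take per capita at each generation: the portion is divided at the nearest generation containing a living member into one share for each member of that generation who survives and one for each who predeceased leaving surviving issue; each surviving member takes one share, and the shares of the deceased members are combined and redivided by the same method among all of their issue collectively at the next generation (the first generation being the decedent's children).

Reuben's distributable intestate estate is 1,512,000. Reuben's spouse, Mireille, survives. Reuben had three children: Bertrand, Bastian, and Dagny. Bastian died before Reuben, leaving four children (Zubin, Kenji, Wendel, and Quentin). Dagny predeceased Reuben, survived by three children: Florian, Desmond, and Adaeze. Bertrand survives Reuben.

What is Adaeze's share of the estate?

Mireille takes three-eighths of 1,512,000 = 567,000. The remaining 945,000 passes to the descendants.
The descendants' portion (945,000) is divided at the children's generation into 3 shares of 315,000. Bertrand takes 315,000. The 2 shares of the deceased (Bastian and Dagny) are combined into a pool of 630,000.
That pool (630,000) is divided at the grandchildren's generation equally among Zubin, Kenji, Wendel, Quentin, Florian, Desmond, and Adaeze: 90,000 each.

Adaeze receives 90,000.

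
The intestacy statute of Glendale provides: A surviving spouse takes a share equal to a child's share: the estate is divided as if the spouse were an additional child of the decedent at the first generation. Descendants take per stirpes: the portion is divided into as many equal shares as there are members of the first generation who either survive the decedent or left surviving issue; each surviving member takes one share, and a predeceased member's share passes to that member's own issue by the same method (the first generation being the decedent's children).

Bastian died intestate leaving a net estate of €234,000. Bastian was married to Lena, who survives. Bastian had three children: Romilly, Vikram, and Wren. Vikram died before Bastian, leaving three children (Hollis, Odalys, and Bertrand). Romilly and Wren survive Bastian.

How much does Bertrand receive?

The spouse counts as an additional share at the children's level, so there are 4 primary shares of €58,500. Lena takes one such share (€58,500).
The children's combined portion (€175,500) is divided into 3 shares of €58,500: Romilly and Wren each take €58,500; Vikram's €58,500 share passes to Vikram's issue.
Vikram's share (€58,500) is divided into 3 shares of €19,500: Hollis, Odalys, and Bertrand each take €19,500.

Bertrand receives €19,500.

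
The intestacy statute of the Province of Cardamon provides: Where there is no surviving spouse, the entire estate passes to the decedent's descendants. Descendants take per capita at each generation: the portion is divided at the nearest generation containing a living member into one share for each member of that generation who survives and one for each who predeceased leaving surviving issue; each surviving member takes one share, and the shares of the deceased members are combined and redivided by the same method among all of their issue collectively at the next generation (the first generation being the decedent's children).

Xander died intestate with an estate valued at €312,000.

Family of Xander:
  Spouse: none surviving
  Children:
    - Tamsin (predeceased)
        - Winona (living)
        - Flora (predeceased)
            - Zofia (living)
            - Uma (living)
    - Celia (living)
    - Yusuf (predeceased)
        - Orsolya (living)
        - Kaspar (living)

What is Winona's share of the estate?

The entire €312,000 passes to the descendants.
That amount (€312,000) is divided at the children's generation into 3 shares of €104,000. Celia takes €104,000. The 2 shares of the deceased (Tamsin and Yusuf) are combined into a pool of €208,000.
That pool (€208,000) is divided at the grandchildren's generation into 4 shares of €52,000. Winona, Orsolya, and Kaspar each take €52,000. The remaining share for the deceased Flora (€52,000) is carried to the next generation.
That pool (€52,000) is divided at the great-grandchildren's generation equally among Zofia and Uma: €26,000 each.

Winona receives €52,000.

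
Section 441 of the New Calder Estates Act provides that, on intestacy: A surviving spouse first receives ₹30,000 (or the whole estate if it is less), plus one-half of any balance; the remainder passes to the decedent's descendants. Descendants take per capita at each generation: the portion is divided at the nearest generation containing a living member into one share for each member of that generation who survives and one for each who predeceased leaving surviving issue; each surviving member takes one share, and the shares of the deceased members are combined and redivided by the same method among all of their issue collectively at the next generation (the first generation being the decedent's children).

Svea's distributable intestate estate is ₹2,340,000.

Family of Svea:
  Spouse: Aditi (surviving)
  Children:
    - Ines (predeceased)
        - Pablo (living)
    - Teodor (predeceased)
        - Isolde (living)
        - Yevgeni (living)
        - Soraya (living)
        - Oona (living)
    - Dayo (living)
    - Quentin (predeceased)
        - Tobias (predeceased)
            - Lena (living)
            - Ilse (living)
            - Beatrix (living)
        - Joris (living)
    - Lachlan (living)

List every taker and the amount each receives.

Aditi: ₹1,185,000; Pablo: ₹99,000; Isolde: ₹99,000; Yevgeni: ₹99,000; Soraya: ₹99,000; Oona: ₹99,000; Dayo: ₹231,000; Lena: ₹33,000; Ilse: ₹33,000; Beatrix: ₹33,000; Joris: ₹99,000; Lachlan: ₹231,000

Aditi first takes ₹30,000, leaving a balance of ₹2,310,000. Aditi then takes one-half of the balance (₹1,155,000), for a total of ₹1,185,000. The remaining ₹1,155,000 passes to the descendants.
The descendants' portion (₹1,155,000) is divided at the children's generation into 5 shares of ₹231,000. Dayo and Lachlan each take ₹231,000. The 3 shares of the deceased (Ines, Teodor, and Quentin) are combined into a pool of ₹693,000.
That pool (₹693,000) is divided at the grandchildren's generation into 7 shares of ₹99,000. Pablo, Isolde, Yevgeni, Soraya, Oona, and Joris each take ₹99,000. The remaining share for the deceased Tobias (₹99,000) is carried to the next generation.
That pool (₹99,000) is divided at the great-grandchildren's generation equally among Lena, Ilse, and Beatrix: ₹33,000 each.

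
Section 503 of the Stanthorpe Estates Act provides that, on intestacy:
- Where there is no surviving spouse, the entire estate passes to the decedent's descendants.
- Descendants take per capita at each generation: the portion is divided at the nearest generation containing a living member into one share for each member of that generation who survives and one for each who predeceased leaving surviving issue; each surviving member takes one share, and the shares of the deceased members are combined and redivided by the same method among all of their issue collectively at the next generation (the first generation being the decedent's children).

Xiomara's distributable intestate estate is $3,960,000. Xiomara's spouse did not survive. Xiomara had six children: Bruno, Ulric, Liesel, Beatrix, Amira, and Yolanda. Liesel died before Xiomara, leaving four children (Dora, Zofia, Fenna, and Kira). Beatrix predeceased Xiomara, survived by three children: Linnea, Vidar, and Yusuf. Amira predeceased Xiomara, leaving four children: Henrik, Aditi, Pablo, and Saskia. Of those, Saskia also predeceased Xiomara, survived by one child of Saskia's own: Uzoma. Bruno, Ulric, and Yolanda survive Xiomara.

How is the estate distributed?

The entire $3,960,000 passes to the descendants.
That amount ($3,960,000) is divided at the children's generation into 6 shares of $660,000. Bruno, Ulric, and Yolanda each take $660,000. The 3 shares of the deceased (Liesel, Beatrix, and Amira) are combined into a pool of $1,980,000.
That pool ($1,980,000) is divided at the grandchildren's generation into 11 shares of $180,000. Dora, Zofia, Fenna, Kira, Linnea, Vidar, Yusuf, Henrik, Aditi, and Pablo each take $180,000. The remaining share for the deceased Saskia ($180,000) is carried to the next generation.
That pool ($180,000) passes entirely to Uzoma, the sole taker at the great-grandchildren's generation.

Bruno: $660,000; Ulric: $660,000; Dora: $180,000; Zofia: $180,000; Fenna: $180,000; Kira: $180,000; Linnea: $180,000; Vidar: $180,000; Yusuf: $180,000; Henrik: $180,000; Aditi: $180,000; Pablo: $180,000; Uzoma: $180,000; Yolanda: $660,000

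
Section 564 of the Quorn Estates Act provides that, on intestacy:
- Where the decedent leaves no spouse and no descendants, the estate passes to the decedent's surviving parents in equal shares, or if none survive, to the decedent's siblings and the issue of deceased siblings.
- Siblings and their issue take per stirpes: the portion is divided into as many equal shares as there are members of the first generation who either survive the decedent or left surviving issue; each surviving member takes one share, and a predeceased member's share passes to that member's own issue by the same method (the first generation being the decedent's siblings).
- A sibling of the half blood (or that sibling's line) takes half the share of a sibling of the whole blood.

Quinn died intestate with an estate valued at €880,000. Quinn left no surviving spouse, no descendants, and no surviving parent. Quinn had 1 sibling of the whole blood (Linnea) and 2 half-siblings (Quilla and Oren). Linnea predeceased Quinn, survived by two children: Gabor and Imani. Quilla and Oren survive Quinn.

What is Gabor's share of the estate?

Gabor receives €220,000.

The entire €880,000 passes to the siblings and their issue.
Counting each half-blood sibling's line as half a unit, there are 2 units in €880,000, so one unit is €440,000. Whole-blood lines (Linnea) take €440,000 each; half-blood lines (Quilla and Oren) take €220,000 each.
Linnea's share (€440,000) is divided into 2 shares of €220,000: Gabor and Imani each take €220,000.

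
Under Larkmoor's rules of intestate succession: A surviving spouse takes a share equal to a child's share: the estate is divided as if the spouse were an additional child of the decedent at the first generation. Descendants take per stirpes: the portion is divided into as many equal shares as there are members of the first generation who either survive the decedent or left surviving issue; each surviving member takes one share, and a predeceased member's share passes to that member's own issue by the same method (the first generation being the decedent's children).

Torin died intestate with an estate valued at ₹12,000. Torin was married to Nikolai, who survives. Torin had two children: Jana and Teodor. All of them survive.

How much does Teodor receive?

Teodor receives ₹4,000.

The spouse counts as an additional share at the children's level, so there are 3 primary shares of ₹4,000. Nikolai takes one such share (₹4,000).
The children's combined portion (₹8,000) is divided into 2 shares of ₹4,000: Jana and Teodor each take ₹4,000.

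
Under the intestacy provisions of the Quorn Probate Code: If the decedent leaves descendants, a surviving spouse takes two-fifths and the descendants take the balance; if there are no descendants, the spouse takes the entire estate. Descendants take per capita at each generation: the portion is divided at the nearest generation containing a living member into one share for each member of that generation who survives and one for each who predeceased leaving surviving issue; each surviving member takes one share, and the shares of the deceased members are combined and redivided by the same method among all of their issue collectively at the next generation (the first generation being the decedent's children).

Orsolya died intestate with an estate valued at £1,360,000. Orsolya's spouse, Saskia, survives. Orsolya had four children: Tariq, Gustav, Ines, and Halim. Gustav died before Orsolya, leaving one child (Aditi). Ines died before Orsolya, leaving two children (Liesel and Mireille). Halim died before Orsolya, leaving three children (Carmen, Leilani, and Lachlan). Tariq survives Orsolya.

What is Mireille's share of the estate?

Saskia takes two-fifths of £1,360,000 = £544,000. The remaining £816,000 passes to the descendants.
The descendants' portion (£816,000) is divided at the children's generation into 4 shares of £204,000. Tariq takes £204,000. The 3 shares of the deceased (Gustav, Ines, and Halim) are combined into a pool of £612,000.
That pool (£612,000) is divided at the grandchildren's generation equally among Aditi, Liesel, Mireille, Carmen, Leilani, and Lachlan: £102,000 each.

Mireille receives £102,000.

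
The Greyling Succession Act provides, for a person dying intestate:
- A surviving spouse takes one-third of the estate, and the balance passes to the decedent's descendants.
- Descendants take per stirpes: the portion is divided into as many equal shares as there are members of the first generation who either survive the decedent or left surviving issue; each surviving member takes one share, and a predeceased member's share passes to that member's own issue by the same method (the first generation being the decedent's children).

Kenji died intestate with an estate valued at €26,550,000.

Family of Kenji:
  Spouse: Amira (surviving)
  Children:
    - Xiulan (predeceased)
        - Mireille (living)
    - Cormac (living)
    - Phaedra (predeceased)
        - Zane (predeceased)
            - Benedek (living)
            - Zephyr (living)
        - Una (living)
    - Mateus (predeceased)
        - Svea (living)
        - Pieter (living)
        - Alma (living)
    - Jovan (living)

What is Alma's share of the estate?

Amira takes one-third of €26,550,000 = €8,850,000. The remaining €17,700,000 passes to the descendants.
The descendants' portion (€17,700,000) is divided into 5 shares of €3,540,000: Cormac and Jovan each take €3,540,000; Xiulan's €3,540,000 share passes to Xiulan's issue; Phaedra's €3,540,000 share passes to Phaedra's issue; Mateus's €3,540,000 share passes to Mateus's issue.
Xiulan's share (€3,540,000) passes entirely to Mireille.
Phaedra's share (€3,540,000) is divided into 2 shares of €1,770,000: Una takes €1,770,000; Zane's €1,770,000 share passes to Zane's issue.
Zane's share (€1,770,000) is divided into 2 shares of €885,000: Benedek and Zephyr each take €885,000.
Mateus's share (€3,540,000) is divided into 3 shares of €1,180,000: Svea, Pieter, and Alma each take €1,180,000.

Alma receives €1,180,000.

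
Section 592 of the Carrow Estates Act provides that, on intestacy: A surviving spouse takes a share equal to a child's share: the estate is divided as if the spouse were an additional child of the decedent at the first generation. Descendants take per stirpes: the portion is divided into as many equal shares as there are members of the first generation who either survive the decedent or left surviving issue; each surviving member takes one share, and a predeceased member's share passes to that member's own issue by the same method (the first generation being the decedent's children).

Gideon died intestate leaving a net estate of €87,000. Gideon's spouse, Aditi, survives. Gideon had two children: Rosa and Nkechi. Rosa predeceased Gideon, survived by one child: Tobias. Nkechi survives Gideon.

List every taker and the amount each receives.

The spouse counts as an additional share at the children's level, so there are 3 primary shares of €29,000. Aditi takes one such share (€29,000).
The children's combined portion (€58,000) is divided into 2 shares of €29,000: Nkechi takes €29,000; Rosa's €29,000 share passes to Rosa's issue.
Rosa's share (€29,000) passes entirely to Tobias.

Aditi: €29,000; Tobias: €29,000; Nkechi: €29,000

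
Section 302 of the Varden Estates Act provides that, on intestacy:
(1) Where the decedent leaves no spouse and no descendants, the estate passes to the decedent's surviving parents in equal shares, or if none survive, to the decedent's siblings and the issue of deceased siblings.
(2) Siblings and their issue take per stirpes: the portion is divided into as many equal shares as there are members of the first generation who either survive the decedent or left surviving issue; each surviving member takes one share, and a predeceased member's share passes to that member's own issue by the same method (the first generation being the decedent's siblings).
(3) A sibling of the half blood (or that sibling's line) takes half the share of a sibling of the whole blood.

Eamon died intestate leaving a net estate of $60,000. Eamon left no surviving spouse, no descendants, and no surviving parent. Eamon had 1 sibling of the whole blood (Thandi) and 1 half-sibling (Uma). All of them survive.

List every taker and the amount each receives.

The entire $60,000 passes to the siblings and their issue.
Counting each half-blood sibling's line as half a unit, there are 3/2 units in $60,000, so one unit is $40,000. Whole-blood lines (Thandi) take $40,000 each; half-blood lines (Uma) take $20,000 each.

Uma: $20,000; Thandi: $40,000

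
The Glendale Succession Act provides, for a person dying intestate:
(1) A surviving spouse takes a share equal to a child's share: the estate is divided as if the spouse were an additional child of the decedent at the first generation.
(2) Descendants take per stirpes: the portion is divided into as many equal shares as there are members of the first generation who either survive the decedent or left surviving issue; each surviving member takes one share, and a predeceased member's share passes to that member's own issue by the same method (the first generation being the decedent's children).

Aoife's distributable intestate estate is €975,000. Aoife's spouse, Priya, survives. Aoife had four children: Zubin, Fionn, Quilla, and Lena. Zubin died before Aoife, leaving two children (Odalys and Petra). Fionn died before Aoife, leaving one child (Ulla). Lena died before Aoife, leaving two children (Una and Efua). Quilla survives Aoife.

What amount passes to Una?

Una receives €97,500.

The spouse counts as an additional share at the children's level, so there are 5 primary shares of €195,000. Priya takes one such share (€195,000).
The children's combined portion (€780,000) is divided into 4 shares of €195,000: Quilla takes €195,000; Zubin's €195,000 share passes to Zubin's issue; Fionn's €195,000 share passes to Fionn's issue; Lena's €195,000 share passes to Lena's issue.
Zubin's share (€195,000) is divided into 2 shares of €97,500: Odalys and Petra each take €97,500.
Fionn's share (€195,000) passes entirely to Ulla.
Lena's share (€195,000) is divided into 2 shares of €97,500: Una and Efua each take €97,500.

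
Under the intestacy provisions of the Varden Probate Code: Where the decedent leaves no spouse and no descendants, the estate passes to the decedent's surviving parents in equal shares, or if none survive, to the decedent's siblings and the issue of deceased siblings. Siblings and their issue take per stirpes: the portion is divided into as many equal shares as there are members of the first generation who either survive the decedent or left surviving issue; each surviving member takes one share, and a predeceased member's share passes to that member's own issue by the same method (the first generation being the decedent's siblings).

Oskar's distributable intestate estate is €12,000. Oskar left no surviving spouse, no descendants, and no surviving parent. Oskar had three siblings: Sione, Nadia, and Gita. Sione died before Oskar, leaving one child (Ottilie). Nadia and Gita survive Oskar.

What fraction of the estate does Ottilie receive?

Ottilie receives 1/3 of the estate.

The entire €12,000 passes to the siblings and their issue.
That amount (€12,000) is divided into 3 shares of €4,000: Nadia and Gita each take €4,000; Sione's €4,000 share passes to Sione's issue.
Sione's share (€4,000) passes entirely to Ottilie.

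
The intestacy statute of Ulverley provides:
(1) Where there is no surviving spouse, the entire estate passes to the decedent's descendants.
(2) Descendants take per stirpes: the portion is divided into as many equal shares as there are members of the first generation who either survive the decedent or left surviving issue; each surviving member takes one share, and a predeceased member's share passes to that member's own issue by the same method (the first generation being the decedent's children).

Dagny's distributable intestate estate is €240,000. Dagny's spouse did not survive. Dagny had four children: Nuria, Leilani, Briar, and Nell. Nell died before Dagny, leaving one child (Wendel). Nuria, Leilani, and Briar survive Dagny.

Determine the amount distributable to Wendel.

Wendel receives €60,000.

The entire €240,000 passes to the descendants.
That amount (€240,000) is divided into 4 shares of €60,000: Nuria, Leilani, and Briar each take €60,000; Nell's €60,000 share passes to Nell's issue.
Nell's share (€60,000) passes entirely to Wendel.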